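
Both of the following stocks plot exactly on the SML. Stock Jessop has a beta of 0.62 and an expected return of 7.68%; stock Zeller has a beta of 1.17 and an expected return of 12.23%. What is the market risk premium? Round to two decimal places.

8.27%

Both satisfy E(R) = R_f + β·MRP, so the slope of the SML is
MRP = (12.23% − 7.68%) / (1.17 − 0.62) = 4.55% / 0.55 = 8.2727%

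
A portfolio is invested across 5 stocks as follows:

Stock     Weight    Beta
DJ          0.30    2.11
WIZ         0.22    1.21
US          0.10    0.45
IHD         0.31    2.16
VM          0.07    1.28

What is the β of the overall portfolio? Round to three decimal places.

1.703

β_P = Σ w_i β_i = 0.30×2.11 + 0.22×1.21 + 0.10×0.45 + 0.31×2.16 + 0.07×1.28 = 1.7034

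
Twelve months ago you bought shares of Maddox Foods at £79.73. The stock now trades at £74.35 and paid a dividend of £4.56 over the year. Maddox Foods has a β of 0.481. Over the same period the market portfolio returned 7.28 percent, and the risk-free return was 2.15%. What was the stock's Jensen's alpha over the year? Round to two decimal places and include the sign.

-5.65%

Realised HPR = (P1 + D1 − P0) / P0 = (74.35 + 4.56 − 79.73) / 79.73 = -0.82 / 79.73 = -1.0285%
MRP = 7.28% − 2.15% = 5.13%
CAPM required = R_f + β·MRP = 2.15% + 0.481 × 5.13% = 4.61753%
α = realised − required = -1.0285% − 4.61753% = -5.65%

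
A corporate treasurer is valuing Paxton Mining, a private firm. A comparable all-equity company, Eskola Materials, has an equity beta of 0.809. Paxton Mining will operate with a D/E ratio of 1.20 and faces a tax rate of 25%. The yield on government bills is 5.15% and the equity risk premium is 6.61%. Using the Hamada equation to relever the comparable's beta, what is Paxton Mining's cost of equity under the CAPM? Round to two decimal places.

15.31%

β_L = β_U × [1 + (1 − t)(D/E)] = 0.809 × [1 + (1 − 0.25) × 1.20]
    = 0.809 × [1 + 0.75 × 1.20] = 0.809 × 1.9000 = 1.5371
E(R) = R_f + β_L × MRP = 5.15% + 1.5371 × 6.61% = 15.31%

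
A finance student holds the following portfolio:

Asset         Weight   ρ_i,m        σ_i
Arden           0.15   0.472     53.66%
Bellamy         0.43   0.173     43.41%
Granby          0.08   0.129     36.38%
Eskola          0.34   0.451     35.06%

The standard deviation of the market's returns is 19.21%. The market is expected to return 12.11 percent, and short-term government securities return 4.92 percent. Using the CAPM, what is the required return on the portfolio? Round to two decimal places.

β_Arden = 0.472 × 53.66% / 19.21% = 1.3185
β_Bellamy = 0.173 × 43.41% / 19.21% = 0.3909
β_Granby = 0.129 × 36.38% / 19.21% = 0.2443
β_Eskola = 0.451 × 35.06% / 19.21% = 0.8231
β_P = Σ w_i β_i = 0.15×1.3185 + 0.43×0.3909 + 0.08×0.2443 + 0.34×0.8231 = 0.6653
MRP = 12.11% − 4.92% = 7.19%
E(R_P) = R_f + β_P × MRP = 4.92% + 0.6653 × 7.19% = 9.70%

9.70%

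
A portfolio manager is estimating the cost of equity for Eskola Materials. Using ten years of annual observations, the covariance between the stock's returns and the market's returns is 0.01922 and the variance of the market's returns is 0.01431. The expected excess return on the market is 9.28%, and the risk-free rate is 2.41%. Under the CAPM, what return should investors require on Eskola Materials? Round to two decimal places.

14.87%

β = Cov(R_i, R_m) / Var(R_m) = 0.01922 / 0.01431 = 1.3431
E(R) = R_f + β × MRP = 2.41% + 1.3431 × 9.28% = 14.87%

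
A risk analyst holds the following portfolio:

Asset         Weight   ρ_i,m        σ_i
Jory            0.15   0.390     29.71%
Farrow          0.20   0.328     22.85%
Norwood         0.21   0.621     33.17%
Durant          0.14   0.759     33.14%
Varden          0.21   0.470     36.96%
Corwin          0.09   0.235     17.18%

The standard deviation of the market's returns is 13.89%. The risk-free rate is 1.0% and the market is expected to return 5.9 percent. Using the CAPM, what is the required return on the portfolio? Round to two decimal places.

6.33%

β_Jory = 0.390 × 29.71% / 13.89% = 0.8342
β_Farrow = 0.328 × 22.85% / 13.89% = 0.5396
β_Norwood = 0.621 × 33.17% / 13.89% = 1.4830
β_Durant = 0.759 × 33.14% / 13.89% = 1.8109
β_Varden = 0.470 × 36.96% / 13.89% = 1.2506
β_Corwin = 0.235 × 17.18% / 13.89% = 0.2907
β_P = Σ w_i β_i = 0.15×0.8342 + 0.20×0.5396 + 0.21×1.4830 + 0.14×1.8109 + 0.21×1.2506 + 0.09×0.2907 = 1.0868
MRP = 5.9% − 1.0% = 4.90%
E(R_P) = R_f + β_P × MRP = 1.0% + 1.0868 × 4.9% = 6.33%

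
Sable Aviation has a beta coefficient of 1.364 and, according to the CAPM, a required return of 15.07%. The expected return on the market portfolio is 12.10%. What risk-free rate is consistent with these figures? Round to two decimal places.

3.94%

E(R) = R_f + β(E(R_m) − R_f) = R_f(1 − β) + β·E(R_m)
15.07% = R_f × (1 − 1.364) + 1.364 × 12.10%
15.07% = R_f × -0.364 + 16.50440%
R_f = (15.07% − 16.50440%) / -0.364 = 3.94%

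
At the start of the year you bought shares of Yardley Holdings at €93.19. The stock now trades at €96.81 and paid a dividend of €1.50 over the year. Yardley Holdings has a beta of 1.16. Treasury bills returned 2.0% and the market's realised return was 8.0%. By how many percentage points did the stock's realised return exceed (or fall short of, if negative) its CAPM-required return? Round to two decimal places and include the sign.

Realised HPR = (P1 + D1 − P0) / P0 = (96.81 + 1.50 − 93.19) / 93.19 = 5.12 / 93.19 = 5.4942%
MRP = 8.0% − 2.0% = 6.00%
CAPM required = R_f + β·MRP = 2.0% + 1.16 × 6.0% = 8.9600%
α = realised − required = 5.4942% − 8.9600% = -3.47%

-3.47%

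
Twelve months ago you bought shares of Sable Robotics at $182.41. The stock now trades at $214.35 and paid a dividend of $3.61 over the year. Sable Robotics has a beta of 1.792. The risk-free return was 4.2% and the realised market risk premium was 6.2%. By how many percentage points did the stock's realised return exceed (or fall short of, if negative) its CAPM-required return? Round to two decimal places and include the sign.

+4.18%

Realised HPR = (P1 + D1 − P0) / P0 = (214.35 + 3.61 − 182.41) / 182.41 = 35.55 / 182.41 = 19.4891%
CAPM required = R_f + β·MRP = 4.2% + 1.792 × 6.2% = 15.3104%
α = realised − required = 19.4891% − 15.3104% = +4.18%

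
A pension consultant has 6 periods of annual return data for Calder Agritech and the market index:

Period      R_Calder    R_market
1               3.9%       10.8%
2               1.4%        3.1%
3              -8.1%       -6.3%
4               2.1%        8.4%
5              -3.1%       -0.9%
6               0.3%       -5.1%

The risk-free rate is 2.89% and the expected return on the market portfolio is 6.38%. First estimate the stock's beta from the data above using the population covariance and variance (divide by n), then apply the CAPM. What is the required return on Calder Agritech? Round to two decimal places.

4.62%

Mean R_i = (3.9 + 1.4 − 8.1 + 2.1 − 3.1 + 0.3) / 6 = -0.5833%
Mean R_m = (10.8 + 3.1 − 6.3 + 8.4 − 0.9 − 5.1) / 6 = 1.6667%
Σ(R_i − R̄_i)(R_m − R̄_m) = 122.2233  ⇒  Cov = 122.2233 / 6 = 20.3706
Σ(R_m − R̄_m)² = 246.6533  ⇒  Var(R_m) = 246.6533 / 6 = 41.1089
β = Cov / Var(R_m) = 20.3706 / 41.1089 = 0.4955
MRP = 6.38% − 2.89% = 3.49%
E(R) = R_f + β × MRP = 2.89% + 0.4955 × 3.49% = 4.62%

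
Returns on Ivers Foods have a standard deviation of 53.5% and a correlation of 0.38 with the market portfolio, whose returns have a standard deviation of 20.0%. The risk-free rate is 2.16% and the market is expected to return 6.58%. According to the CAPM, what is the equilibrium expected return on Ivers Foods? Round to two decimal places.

6.65%

β = ρ × σ_i / σ_m = 0.38 × 53.5% / 20.0% = 1.0165
MRP = 6.58% − 2.16% = 4.42%
E(R) = 2.16% + 1.0165 × 4.42% = 6.65%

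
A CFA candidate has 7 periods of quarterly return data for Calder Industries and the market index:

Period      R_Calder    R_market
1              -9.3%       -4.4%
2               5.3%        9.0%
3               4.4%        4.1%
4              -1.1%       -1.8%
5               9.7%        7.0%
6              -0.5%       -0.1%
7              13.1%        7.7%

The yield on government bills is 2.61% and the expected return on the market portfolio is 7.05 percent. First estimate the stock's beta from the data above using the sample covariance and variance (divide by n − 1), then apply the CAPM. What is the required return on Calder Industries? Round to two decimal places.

8.37%

Mean R_i = (-9.3 + 5.3 + 4.4 − 1.1 + 9.7 − 0.5 + 13.1) / 7 = 3.0857%
Mean R_m = (-4.4 + 9.0 + 4.1 − 1.8 + 7.0 − 0.1 + 7.7) / 7 = 3.0714%
Σ(R_i − R̄_i)(R_m − R̄_m) = 211.1171  ⇒  Cov = 211.1171 / 6 = 35.1862
Σ(R_m − R̄_m)² = 162.6743  ⇒  Var(R_m) = 162.6743 / 6 = 27.1124
β = Cov / Var(R_m) = 35.1862 / 27.1124 = 1.2978
MRP = 7.05% − 2.61% = 4.44%
E(R) = R_f + β × MRP = 2.61% + 1.2978 × 4.44% = 8.37%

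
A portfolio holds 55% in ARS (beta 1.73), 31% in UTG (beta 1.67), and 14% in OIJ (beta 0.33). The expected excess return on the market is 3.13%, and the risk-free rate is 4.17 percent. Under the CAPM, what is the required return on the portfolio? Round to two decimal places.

8.91%

β_P = Σ w_i β_i = 0.55×1.73 + 0.31×1.67 + 0.14×0.33 = 1.5154
E(R_P) = R_f + β_P × MRP = 4.17% + 1.5154 × 3.13% = 8.91%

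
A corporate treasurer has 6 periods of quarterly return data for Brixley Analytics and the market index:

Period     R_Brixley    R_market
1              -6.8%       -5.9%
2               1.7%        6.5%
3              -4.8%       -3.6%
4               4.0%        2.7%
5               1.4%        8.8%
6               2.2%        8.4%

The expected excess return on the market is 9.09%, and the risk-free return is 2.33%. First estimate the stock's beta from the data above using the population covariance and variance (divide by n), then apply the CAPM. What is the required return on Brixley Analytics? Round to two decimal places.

Mean R_i = (-6.8 + 1.7 − 4.8 + 4.0 + 1.4 + 2.2) / 6 = -0.3833%
Mean R_m = (-5.9 + 6.5 − 3.6 + 2.7 + 8.8 + 8.4) / 6 = 2.8167%
Σ(R_i − R̄_i)(R_m − R̄_m) = 116.5283  ⇒  Cov = 116.5283 / 6 = 19.4214
Σ(R_m − R̄_m)² = 197.7083  ⇒  Var(R_m) = 197.7083 / 6 = 32.9514
β = Cov / Var(R_m) = 19.4214 / 32.9514 = 0.5894
E(R) = R_f + β × MRP = 2.33% + 0.5894 × 9.09% = 7.69%

7.69%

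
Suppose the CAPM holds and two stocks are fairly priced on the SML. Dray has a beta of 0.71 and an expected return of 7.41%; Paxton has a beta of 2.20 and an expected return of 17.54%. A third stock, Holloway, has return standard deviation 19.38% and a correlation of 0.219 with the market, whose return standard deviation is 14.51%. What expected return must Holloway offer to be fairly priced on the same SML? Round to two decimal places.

4.57%

MRP = (17.54% − 7.41%) / (2.20 − 0.71) = 6.7987%
R_f = 7.41% − 0.71 × 6.7987% = 2.5829%
β_Holloway = ρ·σ_i/σ_m = 0.219 × 19.38 / 14.51 = 0.2925
E(R_Holloway) = R_f + β × MRP = 2.5829% + 0.2925 × 6.7987% = 4.57%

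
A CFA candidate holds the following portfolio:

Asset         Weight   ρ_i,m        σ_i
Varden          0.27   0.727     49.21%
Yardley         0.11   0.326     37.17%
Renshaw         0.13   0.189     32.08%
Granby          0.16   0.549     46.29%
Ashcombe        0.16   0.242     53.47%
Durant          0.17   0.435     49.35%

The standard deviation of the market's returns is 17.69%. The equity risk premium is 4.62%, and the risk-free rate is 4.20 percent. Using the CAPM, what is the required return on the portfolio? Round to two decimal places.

9.83%

β_Varden = 0.727 × 49.21% / 17.69% = 2.0224
β_Yardley = 0.326 × 37.17% / 17.69% = 0.6850
β_Renshaw = 0.189 × 32.08% / 17.69% = 0.3427
β_Granby = 0.549 × 46.29% / 17.69% = 1.4366
β_Ashcombe = 0.242 × 53.47% / 17.69% = 0.7315
β_Durant = 0.435 × 49.35% / 17.69% = 1.2135
β_P = Σ w_i β_i = 0.27×2.0224 + 0.11×0.6850 + 0.13×0.3427 + 0.16×1.4366 + 0.16×0.7315 + 0.17×1.2135 = 1.2191
E(R_P) = R_f + β_P × MRP = 4.20% + 1.2191 × 4.62% = 9.83%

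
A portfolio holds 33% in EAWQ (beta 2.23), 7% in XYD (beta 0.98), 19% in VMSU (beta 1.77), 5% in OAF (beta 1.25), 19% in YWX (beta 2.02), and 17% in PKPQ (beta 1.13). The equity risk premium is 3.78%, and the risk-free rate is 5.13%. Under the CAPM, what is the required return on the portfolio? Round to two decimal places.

β_P = Σ w_i β_i = 0.33×2.23 + 0.07×0.98 + 0.19×1.77 + 0.05×1.25 + 0.19×2.02 + 0.17×1.13 = 1.7792
E(R_P) = R_f + β_P × MRP = 5.13% + 1.7792 × 3.78% = 11.86%

11.86%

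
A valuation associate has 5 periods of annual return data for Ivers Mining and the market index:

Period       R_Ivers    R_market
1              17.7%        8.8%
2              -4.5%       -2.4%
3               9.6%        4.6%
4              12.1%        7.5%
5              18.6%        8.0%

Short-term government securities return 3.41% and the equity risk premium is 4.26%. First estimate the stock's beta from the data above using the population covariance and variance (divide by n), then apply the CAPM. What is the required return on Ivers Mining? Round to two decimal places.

11.85%

Mean R_i = (17.7 − 4.5 + 9.6 + 12.1 + 18.6) / 5 = 10.7000%
Mean R_m = (8.8 − 2.4 + 4.6 + 7.5 + 8.0) / 5 = 5.3000%
Σ(R_i − R̄_i)(R_m − R̄_m) = 166.7200  ⇒  Cov = 166.7200 / 5 = 33.3440
Σ(R_m − R̄_m)² = 84.1600  ⇒  Var(R_m) = 84.1600 / 5 = 16.8320
β = Cov / Var(R_m) = 33.3440 / 16.8320 = 1.9810
E(R) = R_f + β × MRP = 3.41% + 1.9810 × 4.26% = 11.85%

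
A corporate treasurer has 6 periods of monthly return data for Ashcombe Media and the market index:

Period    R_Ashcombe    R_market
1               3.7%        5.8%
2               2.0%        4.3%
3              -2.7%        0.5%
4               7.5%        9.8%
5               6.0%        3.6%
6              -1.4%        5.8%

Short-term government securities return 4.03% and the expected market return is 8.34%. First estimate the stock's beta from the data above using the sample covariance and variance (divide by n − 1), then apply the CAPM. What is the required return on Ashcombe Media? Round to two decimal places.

7.76%

Mean R_i = (3.7 + 2.0 − 2.7 + 7.5 + 6.0 − 1.4) / 6 = 2.5167%
Mean R_m = (5.8 + 4.3 + 0.5 + 9.8 + 3.6 + 5.8) / 6 = 4.9667%
Σ(R_i − R̄_i)(R_m − R̄_m) = 40.6933  ⇒  Cov = 40.6933 / 5 = 8.1387
Σ(R_m − R̄_m)² = 47.0133  ⇒  Var(R_m) = 47.0133 / 5 = 9.4027
β = Cov / Var(R_m) = 8.1387 / 9.4027 = 0.8656
MRP = 8.34% − 4.03% = 4.31%
E(R) = R_f + β × MRP = 4.03% + 0.8656 × 4.31% = 7.76%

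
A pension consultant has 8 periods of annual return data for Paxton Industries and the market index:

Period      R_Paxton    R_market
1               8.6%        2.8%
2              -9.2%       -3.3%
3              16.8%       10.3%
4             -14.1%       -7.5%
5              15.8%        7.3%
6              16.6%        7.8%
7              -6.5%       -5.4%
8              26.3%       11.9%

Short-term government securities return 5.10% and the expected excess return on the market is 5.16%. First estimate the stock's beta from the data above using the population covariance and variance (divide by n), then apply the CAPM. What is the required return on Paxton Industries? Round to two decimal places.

15.09%

Mean R_i = (8.6 − 9.2 + 16.8 − 14.1 + 15.8 + 16.6 − 6.5 + 26.3) / 8 = 6.7875%
Mean R_m = (2.8 − 3.3 + 10.3 − 7.5 + 7.3 + 7.8 − 5.4 + 11.9) / 8 = 2.9875%
Σ(R_i − R̄_i)(R_m − R̄_m) = 763.8988  ⇒  Cov = 763.8988 / 8 = 95.4874
Σ(R_m − R̄_m)² = 394.5688  ⇒  Var(R_m) = 394.5688 / 8 = 49.3211
β = Cov / Var(R_m) = 95.4874 / 49.3211 = 1.9360
E(R) = R_f + β × MRP = 5.10% + 1.9360 × 5.16% = 15.09%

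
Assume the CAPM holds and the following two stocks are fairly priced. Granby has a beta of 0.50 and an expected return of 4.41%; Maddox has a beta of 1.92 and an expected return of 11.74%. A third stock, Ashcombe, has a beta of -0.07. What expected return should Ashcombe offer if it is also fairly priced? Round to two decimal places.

MRP (SML slope) = (11.74% − 4.41%) / (1.92 − 0.50) = 7.33% / 1.42 = 5.1620%
R_f (intercept) = 4.41% − 0.50 × 5.1620% = 1.8290%
E(R_Ashcombe) = R_f + β × MRP = 1.8290% + -0.07 × 5.1620% = 1.47%

1.47%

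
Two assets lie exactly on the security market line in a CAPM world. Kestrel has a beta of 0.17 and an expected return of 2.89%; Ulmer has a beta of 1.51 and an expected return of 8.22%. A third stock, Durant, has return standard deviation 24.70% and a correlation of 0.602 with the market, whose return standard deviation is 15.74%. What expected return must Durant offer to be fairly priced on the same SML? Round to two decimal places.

MRP = (8.22% − 2.89%) / (1.51 − 0.17) = 3.9776%
R_f = 2.89% − 0.17 × 3.9776% = 2.2138%
β_Durant = ρ·σ_i/σ_m = 0.602 × 24.70 / 15.74 = 0.9447
E(R_Durant) = R_f + β × MRP = 2.2138% + 0.9447 × 3.9776% = 5.97%

5.97%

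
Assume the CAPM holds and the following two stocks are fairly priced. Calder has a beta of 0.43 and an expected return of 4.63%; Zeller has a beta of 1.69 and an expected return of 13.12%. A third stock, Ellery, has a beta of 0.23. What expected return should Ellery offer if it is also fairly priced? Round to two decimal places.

MRP (SML slope) = (13.12% − 4.63%) / (1.69 − 0.43) = 8.49% / 1.26 = 6.7381%
R_f (intercept) = 4.63% − 0.43 × 6.7381% = 1.7326%
E(R_Ellery) = R_f + β × MRP = 1.7326% + 0.23 × 6.7381% = 3.28%

3.28%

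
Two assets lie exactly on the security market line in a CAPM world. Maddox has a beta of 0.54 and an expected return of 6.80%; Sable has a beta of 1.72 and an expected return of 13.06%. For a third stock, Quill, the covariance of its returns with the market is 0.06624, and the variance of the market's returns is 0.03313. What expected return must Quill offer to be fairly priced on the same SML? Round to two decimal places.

14.54%

MRP = (13.06% − 6.80%) / (1.72 − 0.54) = 5.3051%
R_f = 6.80% − 0.54 × 5.3051% = 3.9352%
β_Quill = Cov / Var(R_m) = 0.06624 / 0.03313 = 1.9994
E(R_Quill) = R_f + β × MRP = 3.9352% + 1.9994 × 5.3051% = 14.54%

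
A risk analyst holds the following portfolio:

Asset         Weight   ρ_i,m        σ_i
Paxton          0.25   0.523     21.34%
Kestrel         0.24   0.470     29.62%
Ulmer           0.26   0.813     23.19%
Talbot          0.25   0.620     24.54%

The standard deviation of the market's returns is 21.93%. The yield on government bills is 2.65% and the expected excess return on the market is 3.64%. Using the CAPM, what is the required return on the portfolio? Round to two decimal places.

β_Paxton = 0.523 × 21.34% / 21.93% = 0.5089
β_Kestrel = 0.470 × 29.62% / 21.93% = 0.6348
β_Ulmer = 0.813 × 23.19% / 21.93% = 0.8597
β_Talbot = 0.620 × 24.54% / 21.93% = 0.6938
β_P = Σ w_i β_i = 0.25×0.5089 + 0.24×0.6348 + 0.26×0.8597 + 0.25×0.6938 = 0.6765
E(R_P) = R_f + β_P × MRP = 2.65% + 0.6765 × 3.64% = 5.11%

5.11%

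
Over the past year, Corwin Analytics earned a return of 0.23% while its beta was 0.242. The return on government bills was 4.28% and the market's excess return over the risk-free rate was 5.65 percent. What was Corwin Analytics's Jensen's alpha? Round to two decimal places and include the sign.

-5.42%

CAPM benchmark = R_f + β(R_m − R_f) = 4.28% + 0.242 × 5.65% = 5.64730%
α = actual − benchmark = 0.23% − 5.64730% = -5.42%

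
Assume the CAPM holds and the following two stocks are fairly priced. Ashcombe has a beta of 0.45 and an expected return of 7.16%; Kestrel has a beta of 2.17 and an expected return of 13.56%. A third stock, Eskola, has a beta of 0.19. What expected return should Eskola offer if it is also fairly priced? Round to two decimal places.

6.19%

MRP (SML slope) = (13.56% − 7.16%) / (2.17 − 0.45) = 6.40% / 1.72 = 3.7209%
R_f (intercept) = 7.16% − 0.45 × 3.7209% = 5.4856%
E(R_Eskola) = R_f + β × MRP = 5.4856% + 0.19 × 3.7209% = 6.19%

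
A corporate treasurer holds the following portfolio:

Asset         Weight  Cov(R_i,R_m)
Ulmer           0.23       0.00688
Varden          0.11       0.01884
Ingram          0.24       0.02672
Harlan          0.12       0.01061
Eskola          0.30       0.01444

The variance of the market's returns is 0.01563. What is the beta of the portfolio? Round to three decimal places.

1.003

β_Ulmer = 0.00688 / 0.01563 = 0.4402
β_Varden = 0.01884 / 0.01563 = 1.2054
β_Ingram = 0.02672 / 0.01563 = 1.7095
β_Harlan = 0.01061 / 0.01563 = 0.6788
β_Eskola = 0.01444 / 0.01563 = 0.9239
β_P = Σ w_i β_i = 0.23×0.4402 + 0.11×1.2054 + 0.24×1.7095 + 0.12×0.6788 + 0.30×0.9239 = 1.0027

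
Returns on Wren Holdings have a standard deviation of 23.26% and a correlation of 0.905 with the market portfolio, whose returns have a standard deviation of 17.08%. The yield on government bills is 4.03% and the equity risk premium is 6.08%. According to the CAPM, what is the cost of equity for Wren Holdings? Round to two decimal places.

β = ρ × σ_i / σ_m = 0.905 × 23.26% / 17.08% = 1.2325
E(R) = 4.03% + 1.2325 × 6.08% = 11.52%

11.52%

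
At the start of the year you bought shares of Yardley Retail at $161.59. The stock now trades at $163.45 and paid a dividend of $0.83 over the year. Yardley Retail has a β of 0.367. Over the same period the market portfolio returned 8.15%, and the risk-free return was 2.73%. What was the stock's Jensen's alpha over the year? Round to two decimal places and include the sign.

Realised HPR = (P1 + D1 − P0) / P0 = (163.45 + 0.83 − 161.59) / 161.59 = 2.69 / 161.59 = 1.6647%
MRP = 8.15% − 2.73% = 5.42%
CAPM required = R_f + β·MRP = 2.73% + 0.367 × 5.42% = 4.71914%
α = realised − required = 1.6647% − 4.71914% = -3.05%

-3.05%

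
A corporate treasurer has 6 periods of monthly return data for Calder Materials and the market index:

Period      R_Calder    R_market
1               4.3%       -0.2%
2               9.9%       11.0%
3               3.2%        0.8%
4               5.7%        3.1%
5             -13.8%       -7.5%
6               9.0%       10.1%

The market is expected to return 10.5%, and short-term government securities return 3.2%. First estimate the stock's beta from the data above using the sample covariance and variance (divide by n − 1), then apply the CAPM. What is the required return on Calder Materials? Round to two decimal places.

Mean R_i = (4.3 + 9.9 + 3.2 + 5.7 − 13.8 + 9.0) / 6 = 3.0500%
Mean R_m = (-0.2 + 11.0 + 0.8 + 3.1 − 7.5 + 10.1) / 6 = 2.8833%
Σ(R_i − R̄_i)(R_m − R̄_m) = 269.9050  ⇒  Cov = 269.9050 / 5 = 53.9810
Σ(R_m − R̄_m)² = 239.6683  ⇒  Var(R_m) = 239.6683 / 5 = 47.9337
β = Cov / Var(R_m) = 53.9810 / 47.9337 = 1.1262
MRP = 10.5% − 3.2% = 7.30%
E(R) = R_f + β × MRP = 3.2% + 1.1262 × 7.3% = 11.42%

11.42%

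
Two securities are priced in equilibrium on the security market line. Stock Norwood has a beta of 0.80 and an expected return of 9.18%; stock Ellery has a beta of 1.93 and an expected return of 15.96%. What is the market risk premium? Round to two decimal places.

Both satisfy E(R) = R_f + β·MRP, so the slope of the SML is
MRP = (15.96% − 9.18%) / (1.93 − 0.80) = 6.78% / 1.13 = 6.0000%

6.00%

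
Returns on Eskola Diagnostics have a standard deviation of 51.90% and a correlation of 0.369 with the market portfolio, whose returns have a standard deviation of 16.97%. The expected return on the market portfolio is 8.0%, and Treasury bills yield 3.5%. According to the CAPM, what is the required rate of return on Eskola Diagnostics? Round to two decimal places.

β = ρ × σ_i / σ_m = 0.369 × 51.90% / 16.97% = 1.1285
MRP = 8.0% − 3.5% = 4.50%
E(R) = 3.5% + 1.1285 × 4.5% = 8.58%

8.58%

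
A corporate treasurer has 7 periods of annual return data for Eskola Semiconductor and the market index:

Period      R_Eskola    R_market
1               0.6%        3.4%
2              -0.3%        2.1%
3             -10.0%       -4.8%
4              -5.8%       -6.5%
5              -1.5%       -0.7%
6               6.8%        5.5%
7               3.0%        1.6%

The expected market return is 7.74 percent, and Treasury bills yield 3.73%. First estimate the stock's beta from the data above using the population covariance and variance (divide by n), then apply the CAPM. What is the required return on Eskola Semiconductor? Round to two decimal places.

8.32%

Mean R_i = (0.6 − 0.3 − 10.0 − 5.8 − 1.5 + 6.8 + 3.0) / 7 = -1.0286%
Mean R_m = (3.4 + 2.1 − 4.8 − 6.5 − 0.7 + 5.5 + 1.6) / 7 = 0.0857%
Σ(R_i − R̄_i)(R_m − R̄_m) = 130.9771  ⇒  Cov = 130.9771 / 7 = 18.7110
Σ(R_m − R̄_m)² = 114.5086  ⇒  Var(R_m) = 114.5086 / 7 = 16.3584
β = Cov / Var(R_m) = 18.7110 / 16.3584 = 1.1438
MRP = 7.74% − 3.73% = 4.01%
E(R) = R_f + β × MRP = 3.73% + 1.1438 × 4.01% = 8.32%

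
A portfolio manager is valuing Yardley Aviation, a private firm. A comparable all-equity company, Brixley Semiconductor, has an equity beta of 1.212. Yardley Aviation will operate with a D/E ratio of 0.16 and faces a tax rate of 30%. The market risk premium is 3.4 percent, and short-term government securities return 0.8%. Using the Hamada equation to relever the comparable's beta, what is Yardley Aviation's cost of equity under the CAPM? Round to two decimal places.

β_L = β_U × [1 + (1 − t)(D/E)] = 1.212 × [1 + (1 − 0.30) × 0.16]
    = 1.212 × [1 + 0.70 × 0.16] = 1.212 × 1.1120 = 1.3477
E(R) = R_f + β_L × MRP = 0.8% + 1.3477 × 3.4% = 5.38%

5.38%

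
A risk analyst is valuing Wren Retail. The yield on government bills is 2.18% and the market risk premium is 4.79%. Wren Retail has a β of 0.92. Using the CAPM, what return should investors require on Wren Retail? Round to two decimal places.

6.59%

E(R) = R_f + β × MRP = 2.18% + 0.92 × 4.79% = 6.59%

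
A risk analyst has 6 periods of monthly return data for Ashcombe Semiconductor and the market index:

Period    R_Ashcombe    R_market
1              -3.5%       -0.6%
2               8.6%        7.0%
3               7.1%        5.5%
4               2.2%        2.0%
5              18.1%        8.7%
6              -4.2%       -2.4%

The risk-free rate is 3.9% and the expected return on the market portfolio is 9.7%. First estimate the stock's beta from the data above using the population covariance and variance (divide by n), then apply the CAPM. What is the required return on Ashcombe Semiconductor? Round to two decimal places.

Mean R_i = (-3.5 + 8.6 + 7.1 + 2.2 + 18.1 − 4.2) / 6 = 4.7167%
Mean R_m = (-0.6 + 7.0 + 5.5 + 2.0 + 8.7 − 2.4) / 6 = 3.3667%
Σ(R_i − R̄_i)(R_m − R̄_m) = 178.0233  ⇒  Cov = 178.0233 / 6 = 29.6706
Σ(R_m − R̄_m)² = 97.0533  ⇒  Var(R_m) = 97.0533 / 6 = 16.1756
β = Cov / Var(R_m) = 29.6706 / 16.1756 = 1.8343
MRP = 9.7% − 3.9% = 5.80%
E(R) = R_f + β × MRP = 3.9% + 1.8343 × 5.8% = 14.54%

14.54%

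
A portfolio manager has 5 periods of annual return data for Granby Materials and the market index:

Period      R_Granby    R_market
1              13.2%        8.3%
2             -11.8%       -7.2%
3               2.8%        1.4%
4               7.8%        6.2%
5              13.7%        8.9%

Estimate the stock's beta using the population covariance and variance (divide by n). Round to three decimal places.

1.560

Mean R_i = (13.2 − 11.8 + 2.8 + 7.8 + 13.7) / 5 = 5.1400%
Mean R_m = (8.3 − 7.2 + 1.4 + 6.2 + 8.9) / 5 = 3.5200%
Σ(R_i − R̄_i)(R_m − R̄_m) = 278.2660  ⇒  Cov = 278.2660 / 5 = 55.6532
Σ(R_m − R̄_m)² = 178.3880  ⇒  Var(R_m) = 178.3880 / 5 = 35.6776
β = Cov / Var(R_m) = 55.6532 / 35.6776 = 1.5599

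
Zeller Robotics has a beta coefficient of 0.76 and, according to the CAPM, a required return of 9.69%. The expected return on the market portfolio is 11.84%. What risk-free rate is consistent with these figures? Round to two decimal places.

E(R) = R_f + β(E(R_m) − R_f) = R_f(1 − β) + β·E(R_m)
9.69% = R_f × (1 − 0.76) + 0.76 × 11.84%
9.69% = R_f × 0.24 + 8.9984%
R_f = (9.69% − 8.9984%) / 0.24 = 2.88%

2.88%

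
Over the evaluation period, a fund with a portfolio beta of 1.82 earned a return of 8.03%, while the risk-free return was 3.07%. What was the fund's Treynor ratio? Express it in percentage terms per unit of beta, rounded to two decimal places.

Treynor = (R_P − R_f) / β_P = (8.03% − 3.07%) / 1.8200 = 4.96% / 1.8200 = 2.73%

2.73%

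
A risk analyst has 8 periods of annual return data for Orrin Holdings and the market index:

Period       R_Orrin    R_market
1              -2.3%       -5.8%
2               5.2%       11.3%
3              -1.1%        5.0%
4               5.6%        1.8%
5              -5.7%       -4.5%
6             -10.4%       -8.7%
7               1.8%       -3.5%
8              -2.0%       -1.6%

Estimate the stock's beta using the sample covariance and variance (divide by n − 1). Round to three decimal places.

Mean R_i = (-2.3 + 5.2 − 1.1 + 5.6 − 5.7 − 10.4 + 1.8 − 2.0) / 8 = -1.1125%
Mean R_m = (-5.8 + 11.3 + 5.0 + 1.8 − 4.5 − 8.7 − 3.5 − 1.6) / 8 = -0.7500%
Σ(R_i − R̄_i)(R_m − R̄_m) = 183.0350  ⇒  Cov = 183.0350 / 7 = 26.1479
Σ(R_m − R̄_m)² = 295.8200  ⇒  Var(R_m) = 295.8200 / 7 = 42.2600
β = Cov / Var(R_m) = 26.1479 / 42.2600 = 0.6187

0.619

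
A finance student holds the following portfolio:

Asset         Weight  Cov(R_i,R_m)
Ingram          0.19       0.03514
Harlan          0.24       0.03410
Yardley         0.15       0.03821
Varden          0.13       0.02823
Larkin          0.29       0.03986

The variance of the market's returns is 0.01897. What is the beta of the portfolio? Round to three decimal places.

1.888

β_Ingram = 0.03514 / 0.01897 = 1.8524
β_Harlan = 0.03410 / 0.01897 = 1.7976
β_Yardley = 0.03821 / 0.01897 = 2.0142
β_Varden = 0.02823 / 0.01897 = 1.4881
β_Larkin = 0.03986 / 0.01897 = 2.1012
β_P = Σ w_i β_i = 0.19×1.8524 + 0.24×1.7976 + 0.15×2.0142 + 0.13×1.4881 + 0.29×2.1012 = 1.8883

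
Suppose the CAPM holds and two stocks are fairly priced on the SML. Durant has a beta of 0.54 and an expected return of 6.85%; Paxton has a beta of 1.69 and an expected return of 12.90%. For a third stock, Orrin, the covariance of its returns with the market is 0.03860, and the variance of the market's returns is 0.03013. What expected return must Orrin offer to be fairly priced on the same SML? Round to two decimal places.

10.75%

MRP = (12.90% − 6.85%) / (1.69 − 0.54) = 5.2609%
R_f = 6.85% − 0.54 × 5.2609% = 4.0091%
β_Orrin = Cov / Var(R_m) = 0.03860 / 0.03013 = 1.2811
E(R_Orrin) = R_f + β × MRP = 4.0091% + 1.2811 × 5.2609% = 10.75%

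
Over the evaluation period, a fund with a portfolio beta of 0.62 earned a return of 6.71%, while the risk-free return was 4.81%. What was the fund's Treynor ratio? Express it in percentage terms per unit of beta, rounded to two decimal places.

3.06%

Treynor = (R_P − R_f) / β_P = (6.71% − 4.81%) / 0.6200 = 1.90% / 0.6200 = 3.06%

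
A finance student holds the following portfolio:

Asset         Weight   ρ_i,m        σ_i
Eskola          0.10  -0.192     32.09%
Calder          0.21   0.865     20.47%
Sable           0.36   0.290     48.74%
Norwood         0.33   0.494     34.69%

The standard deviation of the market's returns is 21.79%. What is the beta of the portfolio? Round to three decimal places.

0.635

β_Eskola = -0.192 × 32.09% / 21.79% = -0.2828
β_Calder = 0.865 × 20.47% / 21.79% = 0.8126
β_Sable = 0.290 × 48.74% / 21.79% = 0.6487
β_Norwood = 0.494 × 34.69% / 21.79% = 0.7865
β_P = Σ w_i β_i = 0.10×-0.2828 + 0.21×0.8126 + 0.36×0.6487 + 0.33×0.7865 = 0.6354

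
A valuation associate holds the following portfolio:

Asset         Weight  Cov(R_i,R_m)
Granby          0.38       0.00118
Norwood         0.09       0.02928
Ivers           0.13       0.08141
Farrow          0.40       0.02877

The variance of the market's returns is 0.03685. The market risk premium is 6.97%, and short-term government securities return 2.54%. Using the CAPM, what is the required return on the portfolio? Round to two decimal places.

7.30%

β_Granby = 0.00118 / 0.03685 = 0.0320
β_Norwood = 0.02928 / 0.03685 = 0.7946
β_Ivers = 0.08141 / 0.03685 = 2.2092
β_Farrow = 0.02877 / 0.03685 = 0.7807
β_P = Σ w_i β_i = 0.38×0.0320 + 0.09×0.7946 + 0.13×2.2092 + 0.40×0.7807 = 0.6832
E(R_P) = R_f + β_P × MRP = 2.54% + 0.6832 × 6.97% = 7.30%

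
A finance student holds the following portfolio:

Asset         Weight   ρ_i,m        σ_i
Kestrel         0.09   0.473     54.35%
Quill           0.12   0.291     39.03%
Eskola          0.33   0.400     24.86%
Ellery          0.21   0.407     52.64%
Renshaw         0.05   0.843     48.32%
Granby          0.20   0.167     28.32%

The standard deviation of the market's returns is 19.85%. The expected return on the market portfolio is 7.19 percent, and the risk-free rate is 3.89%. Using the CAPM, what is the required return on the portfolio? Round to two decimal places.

β_Kestrel = 0.473 × 54.35% / 19.85% = 1.2951
β_Quill = 0.291 × 39.03% / 19.85% = 0.5722
β_Eskola = 0.400 × 24.86% / 19.85% = 0.5010
β_Ellery = 0.407 × 52.64% / 19.85% = 1.0793
β_Renshaw = 0.843 × 48.32% / 19.85% = 2.0521
β_Granby = 0.167 × 28.32% / 19.85% = 0.2383
β_P = Σ w_i β_i = 0.09×1.2951 + 0.12×0.5722 + 0.33×0.5010 + 0.21×1.0793 + 0.05×2.0521 + 0.20×0.2383 = 0.7275
MRP = 7.19% − 3.89% = 3.30%
E(R_P) = R_f + β_P × MRP = 3.89% + 0.7275 × 3.30% = 6.29%

6.29%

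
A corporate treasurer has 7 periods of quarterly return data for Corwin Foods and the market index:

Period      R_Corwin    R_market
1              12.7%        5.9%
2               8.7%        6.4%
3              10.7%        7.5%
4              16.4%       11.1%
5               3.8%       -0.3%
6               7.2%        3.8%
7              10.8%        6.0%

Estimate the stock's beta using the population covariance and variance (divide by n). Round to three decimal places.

Mean R_i = (12.7 + 8.7 + 10.7 + 16.4 + 3.8 + 7.2 + 10.8) / 7 = 10.0429%
Mean R_m = (5.9 + 6.4 + 7.5 + 11.1 − 0.3 + 3.8 + 6.0) / 7 = 5.7714%
Σ(R_i − R̄_i)(R_m − R̄_m) = 78.1886  ⇒  Cov = 78.1886 / 7 = 11.1698
Σ(R_m − R̄_m)² = 72.5943  ⇒  Var(R_m) = 72.5943 / 7 = 10.3706
β = Cov / Var(R_m) = 11.1698 / 10.3706 = 1.0771

1.077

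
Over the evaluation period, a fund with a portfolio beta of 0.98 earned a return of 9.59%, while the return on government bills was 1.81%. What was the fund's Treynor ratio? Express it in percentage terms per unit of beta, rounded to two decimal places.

Treynor = (R_P − R_f) / β_P = (9.59% − 1.81%) / 0.9800 = 7.78% / 0.9800 = 7.94%

7.94%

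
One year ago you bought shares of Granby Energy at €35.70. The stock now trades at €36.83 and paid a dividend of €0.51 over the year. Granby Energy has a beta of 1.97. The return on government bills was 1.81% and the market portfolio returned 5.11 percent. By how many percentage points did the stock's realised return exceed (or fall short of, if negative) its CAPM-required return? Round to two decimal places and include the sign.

-3.72%

Realised HPR = (P1 + D1 − P0) / P0 = (36.83 + 0.51 − 35.70) / 35.70 = 1.64 / 35.70 = 4.5938%
MRP = 5.11% − 1.81% = 3.30%
CAPM required = R_f + β·MRP = 1.81% + 1.97 × 3.30% = 8.3110%
α = realised − required = 4.5938% − 8.3110% = -3.72%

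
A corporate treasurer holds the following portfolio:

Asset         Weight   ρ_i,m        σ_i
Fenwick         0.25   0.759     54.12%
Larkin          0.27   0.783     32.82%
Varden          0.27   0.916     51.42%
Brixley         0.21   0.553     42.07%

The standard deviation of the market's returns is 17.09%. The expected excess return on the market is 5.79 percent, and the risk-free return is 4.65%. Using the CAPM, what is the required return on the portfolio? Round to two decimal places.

16.44%

β_Fenwick = 0.759 × 54.12% / 17.09% = 2.4036
β_Larkin = 0.783 × 32.82% / 17.09% = 1.5037
β_Varden = 0.916 × 51.42% / 17.09% = 2.7560
β_Brixley = 0.553 × 42.07% / 17.09% = 1.3613
β_P = Σ w_i β_i = 0.25×2.4036 + 0.27×1.5037 + 0.27×2.7560 + 0.21×1.3613 = 2.0369
E(R_P) = R_f + β_P × MRP = 4.65% + 2.0369 × 5.79% = 16.44%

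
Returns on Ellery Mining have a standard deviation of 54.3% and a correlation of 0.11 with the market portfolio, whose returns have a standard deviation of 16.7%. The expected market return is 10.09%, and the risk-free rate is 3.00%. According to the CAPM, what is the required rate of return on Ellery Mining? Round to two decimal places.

β = ρ × σ_i / σ_m = 0.11 × 54.3% / 16.7% = 0.3577
MRP = 10.09% − 3.00% = 7.09%
E(R) = 3.00% + 0.3577 × 7.09% = 5.54%

5.54%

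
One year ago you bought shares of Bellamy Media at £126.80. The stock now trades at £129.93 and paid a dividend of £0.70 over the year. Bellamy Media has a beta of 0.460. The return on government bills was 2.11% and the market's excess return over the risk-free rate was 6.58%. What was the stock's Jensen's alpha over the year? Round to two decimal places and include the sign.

Realised HPR = (P1 + D1 − P0) / P0 = (129.93 + 0.70 − 126.80) / 126.80 = 3.83 / 126.80 = 3.0205%
CAPM required = R_f + β·MRP = 2.11% + 0.460 × 6.58% = 5.13680%
α = realised − required = 3.0205% − 5.13680% = -2.12%

-2.12%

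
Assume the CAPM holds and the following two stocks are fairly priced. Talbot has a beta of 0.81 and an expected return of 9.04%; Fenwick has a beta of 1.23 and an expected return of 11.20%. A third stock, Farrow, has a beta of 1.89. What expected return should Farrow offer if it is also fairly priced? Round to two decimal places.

MRP (SML slope) = (11.20% − 9.04%) / (1.23 − 0.81) = 2.16% / 0.42 = 5.1429%
R_f (intercept) = 9.04% − 0.81 × 5.1429% = 4.8743%
E(R_Farrow) = R_f + β × MRP = 4.8743% + 1.89 × 5.1429% = 14.59%

14.59%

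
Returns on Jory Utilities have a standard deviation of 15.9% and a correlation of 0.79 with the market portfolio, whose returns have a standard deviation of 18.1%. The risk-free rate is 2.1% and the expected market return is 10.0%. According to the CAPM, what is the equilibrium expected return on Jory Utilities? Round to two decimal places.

7.58%

β = ρ × σ_i / σ_m = 0.79 × 15.9% / 18.1% = 0.6940
MRP = 10.0% − 2.1% = 7.90%
E(R) = 2.1% + 0.6940 × 7.9% = 7.58%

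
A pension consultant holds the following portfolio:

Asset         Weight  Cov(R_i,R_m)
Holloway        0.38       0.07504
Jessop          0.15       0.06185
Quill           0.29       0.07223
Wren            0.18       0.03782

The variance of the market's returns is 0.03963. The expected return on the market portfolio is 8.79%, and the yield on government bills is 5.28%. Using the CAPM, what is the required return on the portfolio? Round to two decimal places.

11.09%

β_Holloway = 0.07504 / 0.03963 = 1.8935
β_Jessop = 0.06185 / 0.03963 = 1.5607
β_Quill = 0.07223 / 0.03963 = 1.8226
β_Wren = 0.03782 / 0.03963 = 0.9543
β_P = Σ w_i β_i = 0.38×1.8935 + 0.15×1.5607 + 0.29×1.8226 + 0.18×0.9543 = 1.6540
MRP = 8.79% − 5.28% = 3.51%
E(R_P) = R_f + β_P × MRP = 5.28% + 1.6540 × 3.51% = 11.09%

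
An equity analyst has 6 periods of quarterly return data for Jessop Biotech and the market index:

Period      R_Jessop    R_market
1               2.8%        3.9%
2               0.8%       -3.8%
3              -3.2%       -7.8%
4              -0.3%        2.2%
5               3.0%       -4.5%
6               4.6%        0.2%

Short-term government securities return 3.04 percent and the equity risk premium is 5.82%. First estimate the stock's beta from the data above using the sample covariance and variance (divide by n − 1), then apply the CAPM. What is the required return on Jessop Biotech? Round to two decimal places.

4.92%

Mean R_i = (2.8 + 0.8 − 3.2 − 0.3 + 3.0 + 4.6) / 6 = 1.2833%
Mean R_m = (3.9 − 3.8 − 7.8 + 2.2 − 4.5 + 0.2) / 6 = -1.6333%
Σ(R_i − R̄_i)(R_m − R̄_m) = 32.1767  ⇒  Cov = 32.1767 / 5 = 6.4353
Σ(R_m − R̄_m)² = 99.6133  ⇒  Var(R_m) = 99.6133 / 5 = 19.9227
β = Cov / Var(R_m) = 6.4353 / 19.9227 = 0.3230
E(R) = R_f + β × MRP = 3.04% + 0.3230 × 5.82% = 4.92%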